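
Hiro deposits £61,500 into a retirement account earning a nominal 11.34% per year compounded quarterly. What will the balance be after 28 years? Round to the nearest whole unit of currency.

£1,408,192

Periodic rate i = 0.1134/4 = 0.02835; n = 28 × 4 = 112 periods.
FV = 61,500 × (1 + 0.02835)^112 = 1,408,191.7145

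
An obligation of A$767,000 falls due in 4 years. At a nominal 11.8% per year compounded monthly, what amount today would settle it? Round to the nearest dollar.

i = 0.118/12 = 0.00983333 per month; n = 4·12 = 48.
Discount factor = (1+0.00983333)^(−48) = 0.625193; PV = 767,000 × 0.625193 = 479,523.2428

A$479,523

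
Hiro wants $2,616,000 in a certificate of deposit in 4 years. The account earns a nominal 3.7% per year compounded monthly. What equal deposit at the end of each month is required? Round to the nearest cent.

$50,650.27

With 12 periods per year: i = 0.00308333, n = 48.
FV-annuity factor = 51.648294; PMT = 2.616e+06 / 51.648294 = 50,650.2692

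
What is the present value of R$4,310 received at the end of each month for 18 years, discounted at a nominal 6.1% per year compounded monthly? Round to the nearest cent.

i = 0.061/12 = 0.00508333 per month; n = 18·12 = 216.
PV = 4310 × [1 − (1+0.00508333)^(−216)] / 0.00508333 = 4310 × 130.924631 = 564,285.1583

R$564,285.16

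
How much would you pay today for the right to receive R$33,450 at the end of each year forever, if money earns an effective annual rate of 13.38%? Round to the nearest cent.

R$250,000.00

PV = PMT / i = 33450 / 0.1338 = 250,000.0000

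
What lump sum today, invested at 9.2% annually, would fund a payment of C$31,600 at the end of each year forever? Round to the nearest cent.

C$343,478.26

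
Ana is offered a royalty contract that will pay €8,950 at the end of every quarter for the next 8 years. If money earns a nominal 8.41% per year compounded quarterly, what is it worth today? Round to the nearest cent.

i = 0.0841/4 = 0.021025 per quarter; n = 8·4 = 32.
PV = 8950 × [1 − (1+0.021025)^(−32)] / 0.021025 = 8950 × 23.122495 = 206,946.3335

€206,946.33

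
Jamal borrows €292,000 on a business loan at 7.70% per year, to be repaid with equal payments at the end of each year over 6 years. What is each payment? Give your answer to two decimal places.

PMT = 292000 / ( [1 − (1+0.077)^(−6)] / 0.077 ) = 292000 / 4.665256 = 62,590.3554

€62,590.36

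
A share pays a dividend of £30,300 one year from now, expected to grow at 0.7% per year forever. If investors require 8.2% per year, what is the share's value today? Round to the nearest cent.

£404,000.00

PV = PMT / (i − g) = 30300 / (0.082 − 0.007) = 30300 / 0.075000 = 404,000.0000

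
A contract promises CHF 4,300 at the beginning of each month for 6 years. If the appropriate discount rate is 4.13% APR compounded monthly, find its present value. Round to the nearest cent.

CHF 274,749.48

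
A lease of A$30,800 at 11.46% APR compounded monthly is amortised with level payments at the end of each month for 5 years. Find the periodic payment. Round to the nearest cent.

i = 0.1146/12 = 0.00955 per month; n = 5·12 = 60.
Annuity-PV factor = 45.511369; PMT = 30800 / 45.511369 = 676.7540

A$676.75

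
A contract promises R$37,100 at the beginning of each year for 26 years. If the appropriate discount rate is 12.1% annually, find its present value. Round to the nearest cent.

PV = 37100 × [1 − (1+0.121)^(−26)] / 0.121 × (1+i) = 37100 × 8.789046 = 326,073.6155
(Beginning-of-period payments → annuity-due factor ×(1+i).)

R$326,073.62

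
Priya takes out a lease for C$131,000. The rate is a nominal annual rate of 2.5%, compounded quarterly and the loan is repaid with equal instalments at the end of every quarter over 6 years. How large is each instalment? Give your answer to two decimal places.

Periodic rate i = 0.025/4 = 0.00625; n = 6 × 4 = 24 periods.
PMT = 131000 / ( [1 − (1+0.00625)^(−24)] / 0.00625 ) = 131000 / 22.222423 = 5,894.9466

C$5,894.95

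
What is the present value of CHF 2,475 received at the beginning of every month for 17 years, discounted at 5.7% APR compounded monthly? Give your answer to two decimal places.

CHF 324,412.36

i = 0.057/12 = 0.00475 per month; n = 17·12 = 204.
PV = PMT · [1 − (1+i)^(−n)] / i × (1+i) = 2475 · 131.075700 = 324,412.3574
(Beginning-of-period payments → annuity-due factor ×(1+i).)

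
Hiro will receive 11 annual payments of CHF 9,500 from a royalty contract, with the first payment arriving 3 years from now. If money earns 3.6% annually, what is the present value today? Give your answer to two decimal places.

CHF 79,241.18

Value one period before first payment (t=2): 9500 × [1 − (1+0.036)^(−11)] / 0.036 = 9500 × 8.952552 = 85,049.2456
PV₀ = 85,049.2456 / (1+0.036)^2 = 85,049.2456 / 1.073296 = 79,241.1838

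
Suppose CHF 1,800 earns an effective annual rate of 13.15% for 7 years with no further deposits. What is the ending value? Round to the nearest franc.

FV = PV·(1+i)^n = 1,800 × 2.374553 = 4,274.1958

CHF 4,274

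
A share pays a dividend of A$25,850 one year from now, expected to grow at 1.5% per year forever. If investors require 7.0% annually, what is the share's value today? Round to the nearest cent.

A$470,000.00

PV = PMT / (i − g) = 25850 / (0.07 − 0.015) = 25850 / 0.055000 = 470,000.0000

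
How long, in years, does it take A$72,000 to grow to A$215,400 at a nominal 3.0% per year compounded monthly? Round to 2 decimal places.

Periodic rate i = 0.03/12 = 0.0025.
(1+i)^n = 215400/72000 = 2.99167, so n = ln 2.99167 / ln 1.0025 = 438.8799 months
= 438.8799/12 years

36.57 years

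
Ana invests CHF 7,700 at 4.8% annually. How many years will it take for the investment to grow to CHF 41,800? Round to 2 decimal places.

n = ln(41800/7700) / ln(1+0.048) = ln(5.42857) / 0.046884 = 36.0825 years

36.08 years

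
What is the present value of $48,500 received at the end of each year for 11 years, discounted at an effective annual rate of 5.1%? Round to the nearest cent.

Annuity factor a(11|0.051) = 8.262962; PV = 48500 × 8.262962 = 400,753.6601

$400,753.66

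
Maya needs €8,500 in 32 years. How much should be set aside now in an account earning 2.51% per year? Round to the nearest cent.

€3,845.03

PV = FV·(1+i)^(−n) = 8,500 × 0.452356 = 3,845.0275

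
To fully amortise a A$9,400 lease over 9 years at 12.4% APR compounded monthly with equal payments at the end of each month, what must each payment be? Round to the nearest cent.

With 12 periods per year: i = 0.0103333, n = 108.
PMT = 9400 / ( [1 − (1+0.0103333)^(−108)] / 0.0103333 ) = 9400 / 64.890110 = 144.8603

A$144.86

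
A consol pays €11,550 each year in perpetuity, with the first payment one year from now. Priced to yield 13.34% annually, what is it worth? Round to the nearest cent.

PV = PMT / i = 11550 / 0.1334 = 86,581.7091

€86,581.71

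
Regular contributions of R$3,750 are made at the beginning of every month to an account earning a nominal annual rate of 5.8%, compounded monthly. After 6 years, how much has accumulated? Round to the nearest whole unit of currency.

Periodic rate i = 0.058/12 = 0.00483333; n = 6 × 12 = 72 periods.
FV = PMT · [(1+i)^n − 1] / i × (1+i) = 3750 · 86.286532 = 323,574.4965
(Beginning-of-period payments → annuity-due factor ×(1+i).)

R$323,574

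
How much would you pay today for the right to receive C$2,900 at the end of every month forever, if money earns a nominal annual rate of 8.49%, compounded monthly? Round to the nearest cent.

C$409,893.99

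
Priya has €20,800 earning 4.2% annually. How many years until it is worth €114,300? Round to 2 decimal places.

(1+i)^n = 114300/20800 = 5.49519, so n = ln 5.49519 / ln 1.042 = 41.4145 years

41.41 years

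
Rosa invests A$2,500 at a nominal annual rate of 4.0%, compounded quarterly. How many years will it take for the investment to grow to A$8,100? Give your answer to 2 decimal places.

Periodic rate i = 0.04/4 = 0.01.
(1+i)^n = 8100/2500 = 3.24000, so n = ln 3.24000 / ln 1.01 = 118.1441 quarters
= 118.1441/4 years

29.54 years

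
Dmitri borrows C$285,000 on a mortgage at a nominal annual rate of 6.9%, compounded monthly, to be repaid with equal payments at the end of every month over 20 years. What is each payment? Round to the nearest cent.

C$2,192.53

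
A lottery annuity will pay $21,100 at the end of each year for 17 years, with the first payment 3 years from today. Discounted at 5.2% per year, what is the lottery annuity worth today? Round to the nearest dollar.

$211,772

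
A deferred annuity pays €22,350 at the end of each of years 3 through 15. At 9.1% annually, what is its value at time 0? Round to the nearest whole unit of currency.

€139,835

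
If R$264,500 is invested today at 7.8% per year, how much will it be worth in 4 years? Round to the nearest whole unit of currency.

R$357,191

FV = 264,500 × (1 + 0.078)^4 = 357,191.1745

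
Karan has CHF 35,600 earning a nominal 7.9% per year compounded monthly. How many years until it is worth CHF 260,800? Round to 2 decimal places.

Periodic rate i = 0.079/12 = 0.00658333.
n = ln(260800/35600) / ln(1+0.00658333) = ln(7.32584) / 0.006562 = 303.4870 months
= 303.4870/12 years

25.29 years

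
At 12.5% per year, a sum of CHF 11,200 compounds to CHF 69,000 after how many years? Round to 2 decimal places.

n = ln(69000/11200) / ln(1+0.125) = ln(6.16071) / 0.117783 = 15.4368 years

15.44 years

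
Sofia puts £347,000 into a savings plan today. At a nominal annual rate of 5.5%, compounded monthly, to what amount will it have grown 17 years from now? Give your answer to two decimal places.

£881,996.95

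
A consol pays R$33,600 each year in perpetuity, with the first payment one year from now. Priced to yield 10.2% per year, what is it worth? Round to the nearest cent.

PV = C/r = 33600/0.102 = 329,411.7647

R$329,411.76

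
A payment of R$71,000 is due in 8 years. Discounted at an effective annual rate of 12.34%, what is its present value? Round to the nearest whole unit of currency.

Discount factor = (1+0.1234)^(−8) = 0.394207; PV = 71,000 × 0.394207 = 27,988.7171

R$27,989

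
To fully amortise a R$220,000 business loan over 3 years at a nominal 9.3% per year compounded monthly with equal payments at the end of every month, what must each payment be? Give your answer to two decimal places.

R$7,026.70

i = 0.093/12 = 0.00775 per month; n = 3·12 = 36.
PMT = 220000 / ( [1 − (1+0.00775)^(−36)] / 0.00775 ) = 220000 / 31.309154 = 7,026.6989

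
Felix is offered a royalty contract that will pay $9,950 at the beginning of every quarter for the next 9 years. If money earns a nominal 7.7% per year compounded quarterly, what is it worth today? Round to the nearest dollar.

$261,637

With 4 periods per year: i = 0.01925, n = 36.
PV = 9950 × [1 − (1+0.01925)^(−36)] / 0.01925 × (1+i) = 9950 × 26.295177 = 261,637.0111
(Beginning-of-period payments → annuity-due factor ×(1+i).)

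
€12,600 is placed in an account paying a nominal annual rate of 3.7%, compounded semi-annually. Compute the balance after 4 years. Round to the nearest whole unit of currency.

i = 0.037/2 = 0.0185 per half-year; n = 4·2 = 8.
FV = 12,600 × (1 + 0.0185)^8 = 14,590.1183

€14,590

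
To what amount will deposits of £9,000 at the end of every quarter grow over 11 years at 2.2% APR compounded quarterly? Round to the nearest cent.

£446,645.22

i = 0.022/4 = 0.0055 per quarter; n = 11·4 = 44.
FV = 9000 × [(1+0.0055)^44 − 1] / 0.0055 = 9000 × 49.627247 = 446,645.2226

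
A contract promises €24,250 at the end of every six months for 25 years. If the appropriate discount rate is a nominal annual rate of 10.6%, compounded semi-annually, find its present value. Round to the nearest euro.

€422,952

With 2 periods per year: i = 0.053, n = 50.
Annuity factor a(50|0.053) = 17.441314; PV = 24250 × 17.441314 = 422,951.8528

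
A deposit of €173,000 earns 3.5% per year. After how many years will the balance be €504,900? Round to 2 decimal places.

31.13 years

n = ln(504900/173000) / ln(1+0.035) = ln(2.91850) / 0.034401 = 31.1344 years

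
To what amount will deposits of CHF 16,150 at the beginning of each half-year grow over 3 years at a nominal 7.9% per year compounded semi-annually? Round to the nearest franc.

Periodic rate i = 0.079/2 = 0.0395; n = 3 × 2 = 6 periods.
FV = PMT · [(1+i)^n − 1] / i × (1+i) = 16150 · 6.886318 = 111,214.0292
(annuity-due: payments at period start, so ×(1+i).)

CHF 111,214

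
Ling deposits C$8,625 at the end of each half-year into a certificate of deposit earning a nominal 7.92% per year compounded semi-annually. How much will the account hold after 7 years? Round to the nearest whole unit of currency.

C$157,336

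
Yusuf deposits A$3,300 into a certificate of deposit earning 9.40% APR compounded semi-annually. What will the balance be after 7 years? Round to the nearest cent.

With 2 periods per year: i = 0.047, n = 14.
FV = 3,300 × (1 + 0.047)^14 = 6,277.2219

A$6,277.22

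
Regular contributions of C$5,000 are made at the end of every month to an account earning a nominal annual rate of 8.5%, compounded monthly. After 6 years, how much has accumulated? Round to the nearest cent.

i = 0.085/12 = 0.00708333 per month; n = 6·12 = 72.
Accumulation factor s(72|0.00708333) = 93.501188; FV = 5000 × 93.501188 = 467,505.9397

C$467,505.94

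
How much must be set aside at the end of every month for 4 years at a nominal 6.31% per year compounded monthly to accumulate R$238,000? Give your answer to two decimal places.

i = 0.0631/12 = 0.00525833 per month; n = 4·12 = 48.
PMT = 238000 / ( [(1+0.00525833)^48 − 1] / 0.00525833 ) = 238000 / 54.439286 = 4,371.8428

R$4,371.84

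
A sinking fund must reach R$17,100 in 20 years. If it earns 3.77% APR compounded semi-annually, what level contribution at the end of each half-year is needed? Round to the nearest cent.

Periodic rate i = 0.0377/2 = 0.01885; n = 20 × 2 = 40 periods.
FV-annuity factor = 58.918818; PMT = 17100 / 58.918818 = 290.2299

R$290.23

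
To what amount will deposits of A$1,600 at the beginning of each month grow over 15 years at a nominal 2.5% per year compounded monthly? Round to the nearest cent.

i = 0.025/12 = 0.00208333 per month; n = 15·12 = 180.
FV = PMT · [(1+i)^n − 1] / i × (1+i) = 1600 · 218.577924 = 349,724.6776
(Beginning-of-period payments → annuity-due factor ×(1+i).)

A$349,724.68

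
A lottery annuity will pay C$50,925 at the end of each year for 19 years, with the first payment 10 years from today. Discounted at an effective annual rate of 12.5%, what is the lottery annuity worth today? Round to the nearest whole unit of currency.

C$126,082

Value one period before first payment (t=9): 50925 × [1 − (1+0.125)^(−19)] / 0.125 = 50925 × 7.146523 = 363,936.6599
Discount back 9 years: 363,936.6599 × (1+0.125)^(−9) = 363,936.6599 × 0.346439 = 126,082.0040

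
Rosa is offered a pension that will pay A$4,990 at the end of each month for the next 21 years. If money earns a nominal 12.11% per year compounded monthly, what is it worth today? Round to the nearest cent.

Periodic rate i = 0.1211/12 = 0.0100917; n = 21 × 12 = 252 periods.
Annuity factor a(252|0.0100917) = 91.200906; PV = 4990 × 91.200906 = 455,092.5215

A$455,092.52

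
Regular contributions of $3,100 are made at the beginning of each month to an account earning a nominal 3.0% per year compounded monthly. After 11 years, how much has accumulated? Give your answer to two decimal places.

$485,300.55

With 12 periods per year: i = 0.0025, n = 132.
FV = 3100 × [(1+0.0025)^132 − 1] / 0.0025 × (1+i) = 3100 × 156.548566 = 485,300.5547
(annuity-due: payments at period start, so ×(1+i).)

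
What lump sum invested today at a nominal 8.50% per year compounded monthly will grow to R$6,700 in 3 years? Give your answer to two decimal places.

R$5,196.61

Periodic rate i = 0.085/12 = 0.00708333; n = 3 × 12 = 36 periods.
Discount factor = (1+0.00708333)^(−36) = 0.775613; PV = 6,700 × 0.775613 = 5,196.6096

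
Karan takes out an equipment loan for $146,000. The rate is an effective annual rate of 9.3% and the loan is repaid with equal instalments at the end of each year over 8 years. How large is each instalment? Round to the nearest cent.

PMT = 146000 / ( [1 − (1+0.093)^(−8)] / 0.093 ) = 146000 / 5.473638 = 26,673.3001

$26,673.30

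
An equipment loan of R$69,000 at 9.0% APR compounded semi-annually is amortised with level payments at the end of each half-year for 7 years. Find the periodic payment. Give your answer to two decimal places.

Periodic rate i = 0.09/2 = 0.045; n = 7 × 2 = 14 periods.
Annuity-PV factor = 10.222825; PMT = 69000 / 10.222825 = 6,749.6018

R$6,749.60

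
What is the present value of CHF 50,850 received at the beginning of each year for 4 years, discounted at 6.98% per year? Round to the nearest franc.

CHF 184,345

PV = 50850 × [1 − (1+0.0698)^(−4)] / 0.0698 × (1+i) = 50850 × 3.625275 = 184,345.2482
Payments are at the start of each period, so multiply by (1+i).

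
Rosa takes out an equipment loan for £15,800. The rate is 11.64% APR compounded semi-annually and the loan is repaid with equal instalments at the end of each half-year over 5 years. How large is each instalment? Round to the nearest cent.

£2,128.44

i = 0.1164/2 = 0.0582 per half-year; n = 5·2 = 10.
PMT = 15800 / ( [1 − (1+0.0582)^(−10)] / 0.0582 ) = 15800 / 7.423263 = 2,128.4442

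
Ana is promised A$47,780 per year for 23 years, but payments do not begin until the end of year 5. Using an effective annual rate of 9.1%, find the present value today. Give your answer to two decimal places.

A$320,604.15

Value one period before first payment (t=4): 47780 × [1 − (1+0.091)^(−23)] / 0.091 = 47780 × 9.506529 = 454,221.9689
Discount back 4 years: 454,221.9689 × (1+0.091)^(−4) = 454,221.9689 × 0.705831 = 320,604.1452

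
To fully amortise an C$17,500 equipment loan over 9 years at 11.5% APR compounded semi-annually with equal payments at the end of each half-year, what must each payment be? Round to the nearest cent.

C$1,586.03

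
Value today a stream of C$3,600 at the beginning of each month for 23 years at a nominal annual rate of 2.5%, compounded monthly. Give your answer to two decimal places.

C$756,637.27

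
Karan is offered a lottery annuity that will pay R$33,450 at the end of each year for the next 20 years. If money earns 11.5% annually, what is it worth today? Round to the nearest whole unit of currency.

R$257,893

PV = 33450 × [1 − (1+0.115)^(−20)] / 0.115 = 33450 × 7.709816 = 257,893.3405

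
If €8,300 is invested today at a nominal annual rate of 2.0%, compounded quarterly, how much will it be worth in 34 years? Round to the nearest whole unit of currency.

With 4 periods per year: i = 0.005, n = 136.
8,300 × (1+0.005)^136 = 8,300 × 1.970536 = 16,355.4498

€16,355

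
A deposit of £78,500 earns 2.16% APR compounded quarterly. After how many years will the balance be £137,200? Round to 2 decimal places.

25.92 years

Periodic rate i = 0.0216/4 = 0.0054.
(1+i)^n = 137200/78500 = 1.74777, so n = ln 1.74777 / ln 1.0054 = 103.6754 quarters
= 103.6754/4 years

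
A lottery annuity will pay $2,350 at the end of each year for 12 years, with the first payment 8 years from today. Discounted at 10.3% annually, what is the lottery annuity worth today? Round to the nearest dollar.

$7,944

PV at t=7 (ordinary 12-year annuity): 2350 × a(12|0.103) = 2350 × 6.714705 = 15,779.5557
Discount back 7 years: 15,779.5557 × (1+0.103)^(−7) = 15,779.5557 × 0.503467 = 7,944.4930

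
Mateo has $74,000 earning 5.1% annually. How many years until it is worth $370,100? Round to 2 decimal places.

(1+i)^n = 370100/74000 = 5.00135, so n = ln 5.00135 / ln 1.051 = 32.3611 years

32.36 years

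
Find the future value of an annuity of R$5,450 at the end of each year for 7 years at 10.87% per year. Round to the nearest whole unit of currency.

FV = PMT · [(1+i)^n − 1] / i = 5450 · 9.744242 = 53,106.1170

R$53,106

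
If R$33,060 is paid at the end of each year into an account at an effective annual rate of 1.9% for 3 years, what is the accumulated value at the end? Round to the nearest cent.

FV = PMT · [(1+i)^n − 1] / i = 33060 · 3.057361 = 101,076.3547

R$101,076.35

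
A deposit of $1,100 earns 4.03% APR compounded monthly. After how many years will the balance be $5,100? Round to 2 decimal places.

Periodic rate i = 0.0403/12 = 0.00335833.
(1+i)^n = 5100/1100 = 4.63636, so n = ln 4.63636 / ln 1.00336 = 457.5200 months
= 457.5200/12 years

38.13 years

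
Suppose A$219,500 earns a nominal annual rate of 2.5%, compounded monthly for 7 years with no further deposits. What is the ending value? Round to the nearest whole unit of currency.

A$261,431

Periodic rate i = 0.025/12 = 0.00208333; n = 7 × 12 = 84 periods.
FV = PV·(1+i)^n = 219,500 × 1.191029 = 261,430.9496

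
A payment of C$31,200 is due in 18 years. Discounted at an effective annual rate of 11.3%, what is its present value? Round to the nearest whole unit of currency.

C$4,542

PV = FV·(1+i)^(−n) = 31,200 × 0.145575 = 4,541.9425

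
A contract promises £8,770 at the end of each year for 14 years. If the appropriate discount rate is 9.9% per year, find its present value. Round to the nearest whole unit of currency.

£64,960

PV = PMT · [1 − (1+i)^(−n)] / i = 8770 · 7.407013 = 64,959.5047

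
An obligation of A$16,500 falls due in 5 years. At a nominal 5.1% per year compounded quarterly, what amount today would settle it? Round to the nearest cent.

With 4 periods per year: i = 0.01275, n = 20.
PV = FV·(1+i)^(−n) = 16,500 × 0.776167 = 12,806.7493

A$12,806.75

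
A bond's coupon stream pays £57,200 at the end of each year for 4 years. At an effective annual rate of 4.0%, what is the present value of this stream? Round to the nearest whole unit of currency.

£207,630

PV = PMT · [1 − (1+i)^(−n)] / i = 57200 · 3.629895 = 207,630.0068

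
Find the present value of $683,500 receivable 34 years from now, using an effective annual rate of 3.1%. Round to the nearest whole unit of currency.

$242,072

PV = FV·(1+i)^(−n) = 683,500 × 0.354165 = 242,071.6326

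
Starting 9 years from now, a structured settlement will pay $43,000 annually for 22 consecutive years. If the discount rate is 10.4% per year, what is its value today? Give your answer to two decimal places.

Value one period before first payment (t=8): 43000 × [1 − (1+0.104)^(−22)] / 0.104 = 43000 × 8.524831 = 366,567.7304
Discount back 8 years: 366,567.7304 × (1+0.104)^(−8) = 366,567.7304 × 0.453156 = 166,112.2434

$166,112.24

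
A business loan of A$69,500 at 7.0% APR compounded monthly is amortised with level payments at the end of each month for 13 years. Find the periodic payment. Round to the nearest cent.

Periodic rate i = 0.07/12 = 0.00583333; n = 13 × 12 = 156 periods.
Annuity-PV factor = 102.241738; PMT = 69500 / 102.241738 = 679.7615

A$679.76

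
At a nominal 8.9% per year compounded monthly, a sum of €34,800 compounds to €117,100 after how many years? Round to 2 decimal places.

Periodic rate i = 0.089/12 = 0.00741667.
(1+i)^n = 117100/34800 = 3.36494, so n = ln 3.36494 / ln 1.00742 = 164.2119 months
= 164.2119/12 years

13.68 years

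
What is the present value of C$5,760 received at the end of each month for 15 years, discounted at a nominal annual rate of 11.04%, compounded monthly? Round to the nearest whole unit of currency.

C$505,658

With 12 periods per year: i = 0.0092, n = 180.
Annuity factor a(180|0.0092) = 87.787838; PV = 5760 × 87.787838 = 505,657.9444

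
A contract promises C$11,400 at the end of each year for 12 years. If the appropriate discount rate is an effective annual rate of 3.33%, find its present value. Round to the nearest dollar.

PV = PMT · [1 − (1+i)^(−n)] / i = 11400 · 9.760736 = 111,272.3951

C$111,272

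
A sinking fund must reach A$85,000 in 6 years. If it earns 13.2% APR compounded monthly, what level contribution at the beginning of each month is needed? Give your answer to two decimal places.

With 12 periods per year: i = 0.011, n = 72.
PMT = 85000 / ( [(1+0.011)^72 − 1] / 0.011 × (1+i) ) = 85000 / 110.132916 = 771.7947

A$771.79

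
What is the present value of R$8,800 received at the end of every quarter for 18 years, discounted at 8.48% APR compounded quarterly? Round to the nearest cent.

With 4 periods per year: i = 0.0212, n = 72.
PV = 8800 × [1 − (1+0.0212)^(−72)] / 0.0212 = 8800 × 36.754168 = 323,436.6788

R$323,436.68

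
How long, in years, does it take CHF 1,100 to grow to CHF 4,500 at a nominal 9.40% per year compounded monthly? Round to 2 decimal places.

15.05 years

Periodic rate i = 0.094/12 = 0.00783333.
(1+i)^n = 4500/1100 = 4.09091, so n = ln 4.09091 / ln 1.00783 = 180.5461 months
= 180.5461/12 years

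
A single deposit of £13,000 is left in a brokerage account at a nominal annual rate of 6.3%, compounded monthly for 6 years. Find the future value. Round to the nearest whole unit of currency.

Periodic rate i = 0.063/12 = 0.00525; n = 6 × 12 = 72 periods.
FV = PV·(1+i)^n = 13,000 × 1.457921 = 18,952.9685

£18,953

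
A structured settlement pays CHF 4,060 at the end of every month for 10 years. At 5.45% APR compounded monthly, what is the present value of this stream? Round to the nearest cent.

With 12 periods per year: i = 0.00454167, n = 120.
PV = PMT · [1 − (1+i)^(−n)] / i = 4060 · 92.354274 = 374,958.3508

CHF 374,958.35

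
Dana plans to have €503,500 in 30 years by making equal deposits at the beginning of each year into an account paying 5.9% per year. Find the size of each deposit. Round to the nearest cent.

€6,120.57

PMT = 503500 / ( [(1+0.059)^30 − 1] / 0.059 × (1+i) ) = 503500 / 82.263545 = 6,120.5726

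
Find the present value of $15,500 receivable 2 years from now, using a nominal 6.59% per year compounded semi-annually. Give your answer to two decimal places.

$13,614.90

Periodic rate i = 0.0659/2 = 0.03295; n = 2 × 2 = 4 periods.
PV = FV·(1+i)^(−n) = 15,500 × 0.878381 = 13,614.9013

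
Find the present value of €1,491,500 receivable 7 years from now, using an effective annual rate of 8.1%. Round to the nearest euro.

PV = FV·(1+i)^(−n) = 1,491,500 × 0.579722 = 864,656.0807

€864,656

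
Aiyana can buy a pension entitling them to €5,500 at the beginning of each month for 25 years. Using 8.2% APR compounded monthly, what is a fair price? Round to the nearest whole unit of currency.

€705,324

With 12 periods per year: i = 0.00683333, n = 300.
Annuity factor a(300|0.00683333) × (1+i) = 128.240759; PV = 5500 × 128.240759 = 705,324.1766
(Beginning-of-period payments → annuity-due factor ×(1+i).)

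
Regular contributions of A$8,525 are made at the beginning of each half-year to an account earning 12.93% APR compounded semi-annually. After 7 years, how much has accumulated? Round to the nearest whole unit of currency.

A$197,076

Periodic rate i = 0.1293/2 = 0.06465; n = 7 × 2 = 14 periods.
FV = PMT · [(1+i)^n − 1] / i × (1+i) = 8525 · 23.117433 = 197,076.1160
Payments are at the start of each period, so multiply by (1+i).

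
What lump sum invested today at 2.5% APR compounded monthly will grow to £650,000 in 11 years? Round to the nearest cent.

£493,863.13

With 12 periods per year: i = 0.00208333, n = 132.
PV = FV·(1+i)^(−n) = 650,000 × 0.759789 = 493,863.1349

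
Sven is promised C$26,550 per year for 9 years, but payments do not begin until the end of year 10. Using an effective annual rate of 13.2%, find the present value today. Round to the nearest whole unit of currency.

C$44,308

Value one period before first payment (t=9): 26550 × [1 − (1+0.132)^(−9)] / 0.132 = 26550 × 5.093721 = 135,238.2850
PV₀ = 135,238.2850 / (1+0.132)^9 = 135,238.2850 / 3.052234 = 44,307.9659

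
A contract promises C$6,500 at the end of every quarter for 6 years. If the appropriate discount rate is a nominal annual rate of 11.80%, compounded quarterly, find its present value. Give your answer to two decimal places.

With 4 periods per year: i = 0.0295, n = 24.
PV = PMT · [1 − (1+i)^(−n)] / i = 6500 · 17.027121 = 110,676.2873

C$110,676.29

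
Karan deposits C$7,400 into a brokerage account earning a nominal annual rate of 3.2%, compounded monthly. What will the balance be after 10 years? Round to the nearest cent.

i = 0.032/12 = 0.00266667 per month; n = 10·12 = 120.
FV = PV·(1+i)^n = 7,400 × 1.376541 = 10,186.4060

C$10,186.41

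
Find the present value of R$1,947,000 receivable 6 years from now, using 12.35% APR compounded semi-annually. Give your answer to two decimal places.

R$948,634.06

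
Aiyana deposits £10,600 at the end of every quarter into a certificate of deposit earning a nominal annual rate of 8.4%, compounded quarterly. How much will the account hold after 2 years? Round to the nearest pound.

£91,302

With 4 periods per year: i = 0.021, n = 8.
Accumulation factor s(8|0.021) = 8.613355; FV = 10600 × 8.613355 = 91,301.5659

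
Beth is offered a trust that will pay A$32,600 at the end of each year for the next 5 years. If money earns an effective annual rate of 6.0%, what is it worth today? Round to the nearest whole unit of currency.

PV = 32600 × [1 − (1+0.06)^(−5)] / 0.06 = 32600 × 4.212364 = 137,323.0594

A$137,323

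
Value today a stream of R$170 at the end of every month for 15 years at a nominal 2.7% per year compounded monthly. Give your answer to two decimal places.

R$25,138.82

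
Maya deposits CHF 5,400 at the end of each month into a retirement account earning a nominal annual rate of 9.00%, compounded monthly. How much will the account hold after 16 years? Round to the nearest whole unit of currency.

CHF 2,302,616

Periodic rate i = 0.09/12 = 0.0075; n = 16 × 12 = 192 periods.
Accumulation factor s(192|0.0075) = 426.410427; FV = 5400 × 426.410427 = 2,302,616.3037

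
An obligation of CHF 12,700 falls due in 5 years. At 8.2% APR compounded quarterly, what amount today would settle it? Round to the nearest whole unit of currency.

CHF 8,463

With 4 periods per year: i = 0.0205, n = 20.
Discount factor = (1+0.0205)^(−20) = 0.666407; PV = 12,700 × 0.666407 = 8,463.3741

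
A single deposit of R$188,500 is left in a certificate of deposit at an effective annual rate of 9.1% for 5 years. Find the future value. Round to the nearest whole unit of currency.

R$291,363

FV = PV·(1+i)^n = 188,500 × 1.545695 = 291,363.4745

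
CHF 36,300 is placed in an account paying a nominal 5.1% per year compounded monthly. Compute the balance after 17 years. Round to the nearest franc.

Periodic rate i = 0.051/12 = 0.00425; n = 17 × 12 = 204 periods.
FV = 36,300 × (1 + 0.00425)^204 = 86,226.7600

CHF 86,227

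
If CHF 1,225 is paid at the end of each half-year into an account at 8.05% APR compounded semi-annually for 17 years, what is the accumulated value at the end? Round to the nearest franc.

CHF 85,992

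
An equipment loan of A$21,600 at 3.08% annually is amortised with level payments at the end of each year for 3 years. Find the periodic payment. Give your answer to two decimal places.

A$7,648.00

PMT = 21600 / ( [1 − (1+0.0308)^(−3)] / 0.0308 ) = 21600 / 2.824266 = 7,648.0041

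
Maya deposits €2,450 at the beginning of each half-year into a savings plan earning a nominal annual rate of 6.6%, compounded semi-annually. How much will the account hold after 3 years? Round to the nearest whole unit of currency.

€16,494

i = 0.066/2 = 0.033 per half-year; n = 3·2 = 6.
Accumulation factor s(6|0.033) × (1+i) = 6.732398; FV = 2450 × 6.732398 = 16,494.3750
(annuity-due: payments at period start, so ×(1+i).)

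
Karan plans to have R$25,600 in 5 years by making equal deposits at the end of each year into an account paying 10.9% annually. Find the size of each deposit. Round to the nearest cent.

FV-annuity factor = 6.215426; PMT = 25600 / 6.215426 = 4,118.7843

R$4,118.78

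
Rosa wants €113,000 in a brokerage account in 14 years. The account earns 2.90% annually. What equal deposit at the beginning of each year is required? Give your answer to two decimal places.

€6,470.76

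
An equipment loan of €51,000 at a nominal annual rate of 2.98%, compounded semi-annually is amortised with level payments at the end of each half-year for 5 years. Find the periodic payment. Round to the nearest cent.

i = 0.0298/2 = 0.0149 per half-year; n = 5·2 = 10.
Annuity-PV factor = 9.227072; PMT = 51000 / 9.227072 = 5,527.2138

€5,527.21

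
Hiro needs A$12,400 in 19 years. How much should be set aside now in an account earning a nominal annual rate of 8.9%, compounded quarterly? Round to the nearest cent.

A$2,328.52

With 4 periods per year: i = 0.02225, n = 76.
PV = 12,400 / (1 + 0.02225)^76 = 12,400 / 5.325263 = 2,328.5235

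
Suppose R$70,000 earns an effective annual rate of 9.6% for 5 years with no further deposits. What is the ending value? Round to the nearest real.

70,000 × (1+0.096)^5 = 70,000 × 1.581440 = 110,700.8131

R$110,701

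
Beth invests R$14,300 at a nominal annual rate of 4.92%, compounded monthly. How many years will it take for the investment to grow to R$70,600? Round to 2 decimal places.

32.52 years

Periodic rate i = 0.0492/12 = 0.0041.
(1+i)^n = 70600/14300 = 4.93706, so n = ln 4.93706 / ln 1.0041 = 390.2541 months
= 390.2541/12 years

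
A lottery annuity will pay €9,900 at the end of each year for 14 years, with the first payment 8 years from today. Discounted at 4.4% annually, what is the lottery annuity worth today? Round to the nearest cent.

Value one period before first payment (t=7): 9900 × [1 − (1+0.044)^(−14)] / 0.044 = 9900 × 10.289565 = 101,866.6949
Discount back 7 years: 101,866.6949 × (1+0.044)^(−7) = 101,866.6949 × 0.739770 = 75,357.8891

€75,357.89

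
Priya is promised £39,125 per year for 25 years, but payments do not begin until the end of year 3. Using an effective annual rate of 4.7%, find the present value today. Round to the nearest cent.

£518,509.53

Value one period before first payment (t=2): 39125 × [1 − (1+0.047)^(−25)] / 0.047 = 39125 × 14.527663 = 568,394.8150
Discount back 2 years: 568,394.8150 × (1+0.047)^(−2) = 568,394.8150 × 0.912235 = 518,509.5315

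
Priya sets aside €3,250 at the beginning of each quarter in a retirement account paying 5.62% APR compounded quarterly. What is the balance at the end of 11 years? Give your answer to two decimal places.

€198,823.05

Periodic rate i = 0.0562/4 = 0.01405; n = 11 × 4 = 44 periods.
FV = PMT · [(1+i)^n − 1] / i × (1+i) = 3250 · 61.176322 = 198,823.0473
Payments are at the start of each period, so multiply by (1+i).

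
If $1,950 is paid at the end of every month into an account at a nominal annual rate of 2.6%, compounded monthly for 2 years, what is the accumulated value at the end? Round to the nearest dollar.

$47,985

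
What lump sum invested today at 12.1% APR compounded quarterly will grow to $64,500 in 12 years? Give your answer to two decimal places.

With 4 periods per year: i = 0.03025, n = 48.
PV = FV·(1+i)^(−n) = 64,500 × 0.239196 = 15,428.1482

$15,428.15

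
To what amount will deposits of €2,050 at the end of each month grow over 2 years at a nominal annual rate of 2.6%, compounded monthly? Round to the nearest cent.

With 12 periods per year: i = 0.00216667, n = 24.
Accumulation factor s(24|0.00216667) = 24.607611; FV = 2050 × 24.607611 = 50,445.6017

€50,445.60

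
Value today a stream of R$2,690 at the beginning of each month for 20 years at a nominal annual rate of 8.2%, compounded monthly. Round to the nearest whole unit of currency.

R$319,035

With 12 periods per year: i = 0.00683333, n = 240.
Annuity factor a(240|0.00683333) × (1+i) = 118.600290; PV = 2690 × 118.600290 = 319,034.7799
Payments are at the start of each period, so multiply by (1+i).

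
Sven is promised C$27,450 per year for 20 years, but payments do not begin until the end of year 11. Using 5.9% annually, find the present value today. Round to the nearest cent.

Value one period before first payment (t=10): 27450 × [1 − (1+0.059)^(−20)] / 0.059 = 27450 × 11.563618 = 317,421.3242
PV₀ = 317,421.3242 / (1+0.059)^10 = 317,421.3242 / 1.774024 = 178,927.2544

C$178,927.25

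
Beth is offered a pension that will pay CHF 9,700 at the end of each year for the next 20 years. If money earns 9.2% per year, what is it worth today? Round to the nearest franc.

CHF 87,299

PV = 9700 × [1 − (1+0.092)^(−20)] / 0.092 = 9700 × 8.999919 = 87,299.2156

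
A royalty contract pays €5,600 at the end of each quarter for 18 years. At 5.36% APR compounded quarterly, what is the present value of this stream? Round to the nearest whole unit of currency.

With 4 periods per year: i = 0.0134, n = 72.
PV = PMT · [1 − (1+i)^(−n)] / i = 5600 · 46.006815 = 257,638.1616

€257,638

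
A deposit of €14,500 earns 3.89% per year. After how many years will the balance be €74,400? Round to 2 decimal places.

42.85 years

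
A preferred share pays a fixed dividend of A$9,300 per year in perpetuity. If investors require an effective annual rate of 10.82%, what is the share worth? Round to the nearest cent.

A$85,951.94

PV = PMT / i = 9300 / 0.1082 = 85,951.9409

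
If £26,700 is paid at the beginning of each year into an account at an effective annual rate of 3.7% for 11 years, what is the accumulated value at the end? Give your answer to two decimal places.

£367,653.76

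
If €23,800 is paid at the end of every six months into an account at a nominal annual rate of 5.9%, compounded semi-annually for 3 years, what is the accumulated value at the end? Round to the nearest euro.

€153,755

i = 0.059/2 = 0.0295 per half-year; n = 3·2 = 6.
FV = 23800 × [(1+0.0295)^6 − 1] / 0.0295 = 23800 × 6.460295 = 153,755.0127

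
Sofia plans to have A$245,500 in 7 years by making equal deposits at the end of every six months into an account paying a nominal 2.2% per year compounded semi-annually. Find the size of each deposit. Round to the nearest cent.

Periodic rate i = 0.022/2 = 0.011; n = 7 × 2 = 14 periods.
PMT = 245500 / ( [(1+0.011)^14 − 1] / 0.011 ) = 245500 / 15.046406 = 16,316.1886

A$16,316.19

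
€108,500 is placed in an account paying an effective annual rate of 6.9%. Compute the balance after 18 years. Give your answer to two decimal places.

€360,602.25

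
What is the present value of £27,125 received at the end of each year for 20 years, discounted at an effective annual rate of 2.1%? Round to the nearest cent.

£439,282.04

PV = PMT · [1 − (1+i)^(−n)] / i = 27125 · 16.194729 = 439,282.0359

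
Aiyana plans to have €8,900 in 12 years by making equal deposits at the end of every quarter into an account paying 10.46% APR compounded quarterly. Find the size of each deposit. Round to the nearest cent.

€94.90

Periodic rate i = 0.1046/4 = 0.02615; n = 12 × 4 = 48 periods.
PMT = 8900 / ( [(1+0.02615)^48 − 1] / 0.02615 ) = 8900 / 93.781926 = 94.9010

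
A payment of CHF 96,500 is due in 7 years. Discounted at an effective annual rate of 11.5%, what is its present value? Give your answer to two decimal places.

PV = FV·(1+i)^(−n) = 96,500 × 0.466741 = 45,040.5040

CHF 45,040.50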